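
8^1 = 8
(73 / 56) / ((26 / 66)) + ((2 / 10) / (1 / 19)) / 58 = 356221 / 105560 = 3.37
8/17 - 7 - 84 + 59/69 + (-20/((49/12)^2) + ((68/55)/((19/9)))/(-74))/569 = -5556469251669118/61961290303605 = -89.68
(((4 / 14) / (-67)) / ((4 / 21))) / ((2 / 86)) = -129 / 134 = -0.96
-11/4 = -2.75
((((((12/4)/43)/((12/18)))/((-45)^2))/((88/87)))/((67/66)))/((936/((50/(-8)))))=-29/86291712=-0.00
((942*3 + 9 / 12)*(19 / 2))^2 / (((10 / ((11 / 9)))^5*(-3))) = -825891321582371 / 125971200000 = -6556.19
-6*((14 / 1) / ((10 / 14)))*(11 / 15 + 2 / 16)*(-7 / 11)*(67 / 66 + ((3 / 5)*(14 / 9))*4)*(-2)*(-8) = 221442172 / 45375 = 4880.27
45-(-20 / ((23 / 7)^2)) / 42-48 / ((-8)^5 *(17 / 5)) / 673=1674977068285 / 37185263616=45.04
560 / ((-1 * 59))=-9.49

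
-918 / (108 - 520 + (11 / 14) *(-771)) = 12852 / 14249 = 0.90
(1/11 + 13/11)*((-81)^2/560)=6561/440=14.91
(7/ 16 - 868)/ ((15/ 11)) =-636.21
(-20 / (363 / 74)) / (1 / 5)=-7400 / 363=-20.39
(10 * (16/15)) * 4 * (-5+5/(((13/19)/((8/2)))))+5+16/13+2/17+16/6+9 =697384/663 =1051.86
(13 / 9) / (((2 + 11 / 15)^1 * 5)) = 13 / 123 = 0.11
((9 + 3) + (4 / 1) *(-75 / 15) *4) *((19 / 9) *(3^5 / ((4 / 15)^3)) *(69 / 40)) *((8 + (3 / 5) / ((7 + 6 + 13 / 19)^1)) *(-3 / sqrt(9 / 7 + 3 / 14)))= 169897210911 *sqrt(6) / 6656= 62524260.13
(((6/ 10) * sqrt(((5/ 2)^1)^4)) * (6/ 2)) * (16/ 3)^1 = 60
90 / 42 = 15 / 7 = 2.14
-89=-89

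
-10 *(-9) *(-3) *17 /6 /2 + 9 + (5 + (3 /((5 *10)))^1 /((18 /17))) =-110533 /300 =-368.44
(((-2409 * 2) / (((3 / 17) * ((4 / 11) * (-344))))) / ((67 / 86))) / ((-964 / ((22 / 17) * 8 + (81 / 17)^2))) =-84381649 / 8783968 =-9.61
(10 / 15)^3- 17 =-451 / 27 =-16.70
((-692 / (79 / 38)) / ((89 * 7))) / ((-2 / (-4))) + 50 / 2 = 1177833 / 49217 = 23.93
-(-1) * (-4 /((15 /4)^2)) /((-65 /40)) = 512 /2925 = 0.18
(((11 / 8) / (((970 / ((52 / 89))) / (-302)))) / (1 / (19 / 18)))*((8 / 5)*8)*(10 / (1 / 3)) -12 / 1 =-14682484 / 129495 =-113.38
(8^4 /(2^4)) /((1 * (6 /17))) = 2176 /3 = 725.33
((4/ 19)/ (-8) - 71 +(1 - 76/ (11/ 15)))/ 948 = -24197/ 132088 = -0.18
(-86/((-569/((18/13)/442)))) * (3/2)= 1161/1634737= 0.00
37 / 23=1.61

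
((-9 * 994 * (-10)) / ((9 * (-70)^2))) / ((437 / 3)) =213 / 15295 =0.01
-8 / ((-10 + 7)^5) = 8 / 243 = 0.03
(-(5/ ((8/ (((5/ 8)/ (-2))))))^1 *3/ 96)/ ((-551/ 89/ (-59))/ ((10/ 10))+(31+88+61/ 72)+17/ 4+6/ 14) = 1654065/ 33775177216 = 0.00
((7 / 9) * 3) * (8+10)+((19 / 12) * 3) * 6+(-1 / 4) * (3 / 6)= 563 / 8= 70.38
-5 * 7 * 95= -3325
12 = 12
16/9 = 1.78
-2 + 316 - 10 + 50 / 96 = 304.52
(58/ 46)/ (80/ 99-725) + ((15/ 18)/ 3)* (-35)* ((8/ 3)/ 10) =-115506467/ 44522595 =-2.59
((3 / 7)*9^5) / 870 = 59049 / 2030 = 29.09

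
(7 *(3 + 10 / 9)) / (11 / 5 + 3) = 1295 / 234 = 5.53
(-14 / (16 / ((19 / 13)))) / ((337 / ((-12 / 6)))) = 133 / 17524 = 0.01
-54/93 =-18/31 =-0.58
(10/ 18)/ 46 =5/ 414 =0.01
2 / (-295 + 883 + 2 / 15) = 15 / 4411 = 0.00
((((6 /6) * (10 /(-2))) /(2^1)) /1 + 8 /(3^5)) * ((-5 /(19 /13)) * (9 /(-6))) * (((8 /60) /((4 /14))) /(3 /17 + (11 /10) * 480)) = -1854853 /165824172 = -0.01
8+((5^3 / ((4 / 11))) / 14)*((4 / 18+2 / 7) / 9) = 37252 / 3969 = 9.39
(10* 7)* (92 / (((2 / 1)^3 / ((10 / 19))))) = 8050 / 19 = 423.68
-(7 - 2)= -5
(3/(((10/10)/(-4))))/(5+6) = -12/11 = -1.09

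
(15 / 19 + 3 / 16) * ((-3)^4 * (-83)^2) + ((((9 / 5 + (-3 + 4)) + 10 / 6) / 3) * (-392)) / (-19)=7458210509 / 13680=545190.83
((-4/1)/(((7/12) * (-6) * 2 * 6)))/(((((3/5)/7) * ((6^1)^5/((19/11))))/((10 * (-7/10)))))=-665/384912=-0.00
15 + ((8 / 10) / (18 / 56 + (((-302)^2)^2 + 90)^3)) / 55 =66476066531387883520712209472785237 / 4431737768759192234714147298185675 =15.00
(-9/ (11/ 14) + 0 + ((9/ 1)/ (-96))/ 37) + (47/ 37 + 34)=310143/ 13024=23.81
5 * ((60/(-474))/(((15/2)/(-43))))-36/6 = -2.37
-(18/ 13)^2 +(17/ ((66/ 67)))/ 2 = 149723/ 22308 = 6.71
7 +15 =22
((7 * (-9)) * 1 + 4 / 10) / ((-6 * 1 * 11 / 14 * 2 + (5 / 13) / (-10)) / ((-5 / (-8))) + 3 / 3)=28483 / 6437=4.42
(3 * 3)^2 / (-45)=-9 / 5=-1.80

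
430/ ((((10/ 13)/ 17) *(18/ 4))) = 19006/ 9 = 2111.78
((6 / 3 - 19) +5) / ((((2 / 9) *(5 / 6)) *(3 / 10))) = -216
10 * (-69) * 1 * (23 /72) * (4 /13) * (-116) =306820 /39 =7867.18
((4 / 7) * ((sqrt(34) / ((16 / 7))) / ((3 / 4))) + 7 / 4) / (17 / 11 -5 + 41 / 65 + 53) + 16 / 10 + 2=715 * sqrt(34) / 107628 + 2608097 / 717520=3.67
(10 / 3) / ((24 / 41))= 205 / 36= 5.69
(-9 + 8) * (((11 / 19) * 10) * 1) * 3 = -330 / 19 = -17.37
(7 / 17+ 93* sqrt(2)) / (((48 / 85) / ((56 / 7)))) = 35 / 6+ 2635* sqrt(2) / 2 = 1869.06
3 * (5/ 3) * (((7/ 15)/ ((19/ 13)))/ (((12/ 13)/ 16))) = 27.67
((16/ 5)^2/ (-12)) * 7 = -448/ 75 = -5.97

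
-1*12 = -12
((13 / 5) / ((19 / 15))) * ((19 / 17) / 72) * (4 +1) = 65 / 408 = 0.16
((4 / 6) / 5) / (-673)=-2 / 10095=-0.00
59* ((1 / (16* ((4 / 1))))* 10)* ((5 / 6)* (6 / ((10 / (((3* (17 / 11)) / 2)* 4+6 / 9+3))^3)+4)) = 6006936497 / 45999360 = 130.59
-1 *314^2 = -98596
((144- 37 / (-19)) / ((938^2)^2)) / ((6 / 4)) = 2773 / 22062575733576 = 0.00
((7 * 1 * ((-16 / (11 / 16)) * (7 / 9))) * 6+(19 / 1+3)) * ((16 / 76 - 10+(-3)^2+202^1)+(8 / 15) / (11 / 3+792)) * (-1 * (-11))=-370526993278 / 226765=-1633969.06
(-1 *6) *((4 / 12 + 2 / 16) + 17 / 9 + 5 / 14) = -1363 / 84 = -16.23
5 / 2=2.50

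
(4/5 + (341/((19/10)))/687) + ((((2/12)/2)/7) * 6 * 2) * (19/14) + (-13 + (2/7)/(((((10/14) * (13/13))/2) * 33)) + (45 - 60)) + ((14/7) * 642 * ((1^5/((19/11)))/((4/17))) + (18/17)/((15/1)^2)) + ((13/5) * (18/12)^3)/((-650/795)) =49785309113919/15947285200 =3121.87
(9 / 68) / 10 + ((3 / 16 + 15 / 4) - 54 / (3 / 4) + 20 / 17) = -90947 / 1360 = -66.87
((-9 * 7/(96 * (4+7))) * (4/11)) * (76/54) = -133/4356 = -0.03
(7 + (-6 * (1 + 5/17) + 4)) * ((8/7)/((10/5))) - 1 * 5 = -375/119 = -3.15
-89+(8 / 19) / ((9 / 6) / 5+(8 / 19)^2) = -151827 / 1723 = -88.12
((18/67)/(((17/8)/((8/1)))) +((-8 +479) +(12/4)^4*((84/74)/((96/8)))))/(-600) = -13476589/16857200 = -0.80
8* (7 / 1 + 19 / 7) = 544 / 7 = 77.71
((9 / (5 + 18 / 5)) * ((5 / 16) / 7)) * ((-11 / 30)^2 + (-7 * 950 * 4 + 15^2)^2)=32499821.56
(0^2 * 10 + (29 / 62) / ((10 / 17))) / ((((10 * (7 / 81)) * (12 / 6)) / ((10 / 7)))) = 39933 / 60760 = 0.66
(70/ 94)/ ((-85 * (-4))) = 0.00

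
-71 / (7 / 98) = -994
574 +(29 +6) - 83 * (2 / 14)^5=10235380 / 16807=609.00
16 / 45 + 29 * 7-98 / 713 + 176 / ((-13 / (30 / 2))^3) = -4733494159 / 70490745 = -67.15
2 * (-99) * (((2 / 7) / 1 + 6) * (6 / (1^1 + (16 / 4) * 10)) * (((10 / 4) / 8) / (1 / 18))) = -294030 / 287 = -1024.49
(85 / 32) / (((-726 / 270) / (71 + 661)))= -699975 / 968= -723.11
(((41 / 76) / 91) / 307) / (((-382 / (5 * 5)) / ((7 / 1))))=-1025 / 115866712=-0.00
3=3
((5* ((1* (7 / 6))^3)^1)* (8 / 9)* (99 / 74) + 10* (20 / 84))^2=27342276025 / 195608196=139.78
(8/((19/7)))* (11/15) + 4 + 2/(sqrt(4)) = 2041/285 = 7.16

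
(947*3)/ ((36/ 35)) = 33145/ 12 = 2762.08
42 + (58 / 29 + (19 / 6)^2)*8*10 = 9038 / 9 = 1004.22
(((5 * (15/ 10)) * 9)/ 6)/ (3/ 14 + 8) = 63/ 46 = 1.37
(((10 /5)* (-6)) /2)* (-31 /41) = 186 /41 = 4.54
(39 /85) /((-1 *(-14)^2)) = -39 /16660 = -0.00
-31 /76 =-0.41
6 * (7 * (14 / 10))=294 / 5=58.80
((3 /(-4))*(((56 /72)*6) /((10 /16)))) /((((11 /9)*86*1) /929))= -117054 /2365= -49.49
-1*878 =-878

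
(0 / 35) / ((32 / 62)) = 0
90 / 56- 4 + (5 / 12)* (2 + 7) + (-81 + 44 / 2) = -57.64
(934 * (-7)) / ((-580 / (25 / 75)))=3.76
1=1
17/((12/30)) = 85/2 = 42.50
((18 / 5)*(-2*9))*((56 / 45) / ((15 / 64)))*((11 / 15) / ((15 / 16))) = -2523136 / 9375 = -269.13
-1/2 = -0.50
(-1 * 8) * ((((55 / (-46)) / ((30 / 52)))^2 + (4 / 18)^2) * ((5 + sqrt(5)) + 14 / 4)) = -373.14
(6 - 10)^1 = -4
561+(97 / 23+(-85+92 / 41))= 454961 / 943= 482.46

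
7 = 7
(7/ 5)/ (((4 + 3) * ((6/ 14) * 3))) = 7/ 45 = 0.16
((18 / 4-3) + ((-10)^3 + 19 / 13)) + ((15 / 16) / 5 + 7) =-205889 / 208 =-989.85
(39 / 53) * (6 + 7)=507 / 53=9.57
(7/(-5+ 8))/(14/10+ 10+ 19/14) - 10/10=-2189/2679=-0.82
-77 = -77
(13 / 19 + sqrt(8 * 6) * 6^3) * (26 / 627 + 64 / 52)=10370 / 11913 + 2986560 * sqrt(3) / 2717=1904.76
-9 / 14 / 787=-9 / 11018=-0.00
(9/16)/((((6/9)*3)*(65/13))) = 9/160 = 0.06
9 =9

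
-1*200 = -200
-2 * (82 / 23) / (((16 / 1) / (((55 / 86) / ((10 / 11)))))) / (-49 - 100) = 4961 / 2357776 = 0.00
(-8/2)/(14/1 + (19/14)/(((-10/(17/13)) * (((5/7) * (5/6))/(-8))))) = -3250/13313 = -0.24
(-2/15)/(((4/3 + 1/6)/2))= -8/45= -0.18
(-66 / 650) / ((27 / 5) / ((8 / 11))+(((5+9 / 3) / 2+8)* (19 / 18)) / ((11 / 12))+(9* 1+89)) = -968 / 1136785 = -0.00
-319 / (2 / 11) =-3509 / 2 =-1754.50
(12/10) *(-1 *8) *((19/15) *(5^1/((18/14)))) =-2128/45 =-47.29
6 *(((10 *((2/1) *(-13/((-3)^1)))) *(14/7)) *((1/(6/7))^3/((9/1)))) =44590/243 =183.50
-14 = -14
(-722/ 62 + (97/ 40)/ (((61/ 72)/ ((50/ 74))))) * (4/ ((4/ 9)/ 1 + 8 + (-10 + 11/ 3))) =-18.40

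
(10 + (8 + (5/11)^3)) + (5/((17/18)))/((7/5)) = 3464827/158389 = 21.88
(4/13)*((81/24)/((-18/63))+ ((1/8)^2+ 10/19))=-13705/3952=-3.47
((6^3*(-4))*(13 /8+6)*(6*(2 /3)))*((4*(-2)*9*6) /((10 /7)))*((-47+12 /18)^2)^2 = 183628275272064 /5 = 36725655054412.80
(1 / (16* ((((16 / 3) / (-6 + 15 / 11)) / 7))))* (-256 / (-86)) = -1071 / 946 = -1.13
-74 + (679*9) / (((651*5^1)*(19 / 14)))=-213856 / 2945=-72.62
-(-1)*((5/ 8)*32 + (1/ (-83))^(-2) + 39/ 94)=649485/ 94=6909.41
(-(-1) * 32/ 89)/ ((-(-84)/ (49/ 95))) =56/ 25365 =0.00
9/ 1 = 9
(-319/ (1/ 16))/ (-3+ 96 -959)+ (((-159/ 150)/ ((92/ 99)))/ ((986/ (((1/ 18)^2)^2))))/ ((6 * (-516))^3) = 5.89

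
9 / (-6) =-3 / 2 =-1.50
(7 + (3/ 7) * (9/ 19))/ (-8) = -479/ 532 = -0.90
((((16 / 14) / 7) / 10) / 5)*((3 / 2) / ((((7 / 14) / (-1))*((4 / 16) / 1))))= -0.04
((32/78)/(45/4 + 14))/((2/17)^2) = 4624/3939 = 1.17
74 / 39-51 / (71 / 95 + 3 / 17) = -3101827 / 58188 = -53.31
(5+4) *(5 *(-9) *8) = -3240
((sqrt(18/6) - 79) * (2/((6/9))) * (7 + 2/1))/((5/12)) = -25596/5 + 324 * sqrt(3)/5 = -5006.96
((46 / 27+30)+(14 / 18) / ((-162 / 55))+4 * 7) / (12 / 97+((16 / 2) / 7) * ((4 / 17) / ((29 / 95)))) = 59.17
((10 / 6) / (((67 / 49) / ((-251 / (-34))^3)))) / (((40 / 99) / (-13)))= -332410349271 / 21066944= -15778.76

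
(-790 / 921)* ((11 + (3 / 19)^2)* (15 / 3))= -15721000 / 332481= -47.28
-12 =-12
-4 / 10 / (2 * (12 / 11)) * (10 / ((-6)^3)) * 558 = 4.74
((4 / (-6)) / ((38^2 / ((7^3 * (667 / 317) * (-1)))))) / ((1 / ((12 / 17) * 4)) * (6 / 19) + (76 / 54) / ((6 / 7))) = 24708348 / 130054639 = 0.19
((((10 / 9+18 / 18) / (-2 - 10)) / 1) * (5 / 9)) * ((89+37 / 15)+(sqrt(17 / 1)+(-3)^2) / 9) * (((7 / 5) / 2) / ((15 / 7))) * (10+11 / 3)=-52943177 / 1312200 - 38171 * sqrt(17) / 787320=-40.55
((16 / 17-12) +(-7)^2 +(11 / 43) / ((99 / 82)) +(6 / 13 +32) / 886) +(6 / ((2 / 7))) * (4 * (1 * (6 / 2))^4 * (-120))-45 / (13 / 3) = -30934117145375 / 37888461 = -816452.19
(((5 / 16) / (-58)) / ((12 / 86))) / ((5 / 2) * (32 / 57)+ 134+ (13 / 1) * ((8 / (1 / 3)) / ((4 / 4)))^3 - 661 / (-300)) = -102125 / 475666240176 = -0.00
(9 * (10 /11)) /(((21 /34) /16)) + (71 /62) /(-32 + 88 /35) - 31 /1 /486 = 84540775367 /399068208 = 211.85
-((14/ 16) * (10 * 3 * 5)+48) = -717/ 4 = -179.25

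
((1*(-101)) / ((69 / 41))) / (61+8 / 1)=-4141 / 4761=-0.87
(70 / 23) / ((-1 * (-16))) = 35 / 184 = 0.19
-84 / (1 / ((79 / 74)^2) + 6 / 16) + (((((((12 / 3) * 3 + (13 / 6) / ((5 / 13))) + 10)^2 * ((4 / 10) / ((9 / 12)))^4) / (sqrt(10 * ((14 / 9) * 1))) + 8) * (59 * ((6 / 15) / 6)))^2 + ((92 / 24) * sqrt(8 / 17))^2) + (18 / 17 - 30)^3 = -97231518954693081183500166914 / 4982499454379974365234375 + 19597606264832 * sqrt(35) / 29900390625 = -15637.03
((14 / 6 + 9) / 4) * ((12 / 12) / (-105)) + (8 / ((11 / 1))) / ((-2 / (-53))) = 133373 / 6930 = 19.25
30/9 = 10/3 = 3.33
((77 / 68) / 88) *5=35 / 544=0.06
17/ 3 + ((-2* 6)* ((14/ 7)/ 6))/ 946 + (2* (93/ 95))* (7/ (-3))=147479/ 134805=1.09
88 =88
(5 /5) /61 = 1 /61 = 0.02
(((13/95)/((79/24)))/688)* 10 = 39/64543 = 0.00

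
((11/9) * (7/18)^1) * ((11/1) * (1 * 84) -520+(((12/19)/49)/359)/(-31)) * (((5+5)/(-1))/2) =-115111809560/119892717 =-960.12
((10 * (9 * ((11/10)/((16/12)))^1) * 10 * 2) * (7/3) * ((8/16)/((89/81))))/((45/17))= 106029/178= 595.67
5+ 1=6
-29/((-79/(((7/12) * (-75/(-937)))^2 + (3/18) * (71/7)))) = 14480555993/23304809136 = 0.62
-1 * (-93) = 93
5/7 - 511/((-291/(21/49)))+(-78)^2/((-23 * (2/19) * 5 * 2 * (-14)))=3032283/156170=19.42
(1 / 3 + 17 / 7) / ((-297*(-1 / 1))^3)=58 / 550159533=0.00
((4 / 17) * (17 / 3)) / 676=1 / 507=0.00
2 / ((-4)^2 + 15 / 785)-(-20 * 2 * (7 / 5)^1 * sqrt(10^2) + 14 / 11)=15460644 / 27665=558.85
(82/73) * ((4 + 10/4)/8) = 533/584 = 0.91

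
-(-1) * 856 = 856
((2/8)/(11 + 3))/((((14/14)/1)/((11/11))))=1/56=0.02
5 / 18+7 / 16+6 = 967 / 144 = 6.72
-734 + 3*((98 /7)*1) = -692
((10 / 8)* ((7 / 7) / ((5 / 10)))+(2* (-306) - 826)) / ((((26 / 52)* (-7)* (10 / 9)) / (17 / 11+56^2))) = 81071037 / 70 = 1158157.67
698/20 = 349/10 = 34.90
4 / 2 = 2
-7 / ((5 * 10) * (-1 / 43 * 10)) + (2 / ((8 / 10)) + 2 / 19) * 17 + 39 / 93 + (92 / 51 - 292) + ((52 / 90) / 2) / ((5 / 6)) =-1224282417 / 5006500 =-244.54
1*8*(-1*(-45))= 360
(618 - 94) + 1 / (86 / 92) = 525.07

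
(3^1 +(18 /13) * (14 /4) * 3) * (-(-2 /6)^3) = 76 /117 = 0.65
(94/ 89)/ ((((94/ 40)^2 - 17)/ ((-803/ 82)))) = 15096400/ 16752559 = 0.90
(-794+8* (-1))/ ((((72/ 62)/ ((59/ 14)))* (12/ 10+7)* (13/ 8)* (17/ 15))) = -36671450/ 190281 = -192.72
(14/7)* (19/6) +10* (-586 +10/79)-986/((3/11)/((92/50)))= -24696613/1975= -12504.61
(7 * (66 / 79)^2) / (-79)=-0.06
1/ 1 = 1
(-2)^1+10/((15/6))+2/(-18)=17/9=1.89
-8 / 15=-0.53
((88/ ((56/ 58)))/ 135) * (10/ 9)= 1276/ 1701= 0.75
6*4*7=168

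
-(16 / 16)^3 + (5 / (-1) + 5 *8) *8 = 279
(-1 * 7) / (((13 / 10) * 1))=-70 / 13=-5.38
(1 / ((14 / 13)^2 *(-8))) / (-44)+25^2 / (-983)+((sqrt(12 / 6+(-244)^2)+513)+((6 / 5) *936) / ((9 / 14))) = sqrt(59538)+766209286571 / 339095680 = 2503.57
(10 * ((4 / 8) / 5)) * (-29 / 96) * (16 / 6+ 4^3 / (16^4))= -237655 / 294912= -0.81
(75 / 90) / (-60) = -1 / 72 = -0.01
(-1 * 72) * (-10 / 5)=144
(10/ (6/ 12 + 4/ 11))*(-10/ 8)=-275/ 19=-14.47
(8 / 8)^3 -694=-693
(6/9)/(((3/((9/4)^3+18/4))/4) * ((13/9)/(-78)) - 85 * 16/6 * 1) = -3051/1037344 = -0.00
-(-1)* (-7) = -7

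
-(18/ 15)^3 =-216/ 125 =-1.73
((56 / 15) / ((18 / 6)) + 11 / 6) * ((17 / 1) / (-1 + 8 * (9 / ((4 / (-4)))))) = -4709 / 6570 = -0.72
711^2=505521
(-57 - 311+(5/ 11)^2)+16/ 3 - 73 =-158072/ 363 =-435.46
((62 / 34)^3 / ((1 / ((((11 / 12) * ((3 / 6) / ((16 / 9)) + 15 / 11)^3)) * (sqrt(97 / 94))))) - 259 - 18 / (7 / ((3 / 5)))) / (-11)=829 / 35 - 1927522773783 * sqrt(9118) / 80568003067904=21.40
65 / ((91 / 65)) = 325 / 7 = 46.43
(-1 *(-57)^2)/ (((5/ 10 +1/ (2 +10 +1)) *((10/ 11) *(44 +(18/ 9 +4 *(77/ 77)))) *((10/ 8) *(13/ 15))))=-71478/ 625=-114.36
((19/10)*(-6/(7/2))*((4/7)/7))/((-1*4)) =0.07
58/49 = 1.18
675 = 675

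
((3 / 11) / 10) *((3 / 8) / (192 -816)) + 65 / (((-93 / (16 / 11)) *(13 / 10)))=-0.78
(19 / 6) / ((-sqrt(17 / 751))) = -19 * sqrt(12767) / 102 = -21.05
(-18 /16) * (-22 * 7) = 693 /4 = 173.25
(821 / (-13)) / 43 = -1.47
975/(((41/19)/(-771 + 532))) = -4427475/41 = -107987.20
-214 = -214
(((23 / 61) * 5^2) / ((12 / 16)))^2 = 5290000 / 33489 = 157.96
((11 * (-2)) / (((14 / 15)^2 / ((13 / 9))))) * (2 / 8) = -3575 / 392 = -9.12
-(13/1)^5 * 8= -2970344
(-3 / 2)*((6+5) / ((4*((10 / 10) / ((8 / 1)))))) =-33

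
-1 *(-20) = 20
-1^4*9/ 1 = -9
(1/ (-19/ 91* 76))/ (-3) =0.02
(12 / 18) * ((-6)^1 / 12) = -1 / 3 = -0.33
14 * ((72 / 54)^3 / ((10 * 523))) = 448 / 70605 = 0.01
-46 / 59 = -0.78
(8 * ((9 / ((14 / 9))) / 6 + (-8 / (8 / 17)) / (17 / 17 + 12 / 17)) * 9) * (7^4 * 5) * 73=-567962227.24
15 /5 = 3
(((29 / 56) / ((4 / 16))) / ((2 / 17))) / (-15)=-493 / 420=-1.17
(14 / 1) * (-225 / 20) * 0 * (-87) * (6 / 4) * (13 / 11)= 0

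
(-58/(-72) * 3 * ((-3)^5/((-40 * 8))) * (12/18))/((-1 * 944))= -783/604160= -0.00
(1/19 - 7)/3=-44/19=-2.32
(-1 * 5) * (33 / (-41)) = 165 / 41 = 4.02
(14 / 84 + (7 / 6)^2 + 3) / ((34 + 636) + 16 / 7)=1141 / 169416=0.01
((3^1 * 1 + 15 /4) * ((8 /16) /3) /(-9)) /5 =-1 /40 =-0.02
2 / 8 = 1 / 4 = 0.25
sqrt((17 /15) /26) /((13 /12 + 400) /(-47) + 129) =94 * sqrt(6630) /4416295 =0.00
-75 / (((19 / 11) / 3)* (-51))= 825 / 323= 2.55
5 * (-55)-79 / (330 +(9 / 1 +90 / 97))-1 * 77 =-11614159 / 32973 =-352.23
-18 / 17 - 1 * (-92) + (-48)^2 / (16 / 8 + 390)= 80650 / 833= 96.82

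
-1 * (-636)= 636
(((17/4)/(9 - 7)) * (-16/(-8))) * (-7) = -119/4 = -29.75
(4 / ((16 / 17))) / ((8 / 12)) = 51 / 8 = 6.38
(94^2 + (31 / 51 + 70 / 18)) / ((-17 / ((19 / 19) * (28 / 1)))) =-37872688 / 2601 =-14560.82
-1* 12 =-12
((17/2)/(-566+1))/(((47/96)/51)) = -41616/26555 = -1.57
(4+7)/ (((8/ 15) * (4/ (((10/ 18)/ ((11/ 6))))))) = 25/ 16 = 1.56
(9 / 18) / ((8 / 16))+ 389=390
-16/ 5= -3.20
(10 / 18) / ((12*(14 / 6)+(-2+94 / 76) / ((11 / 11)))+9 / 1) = 190 / 12393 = 0.02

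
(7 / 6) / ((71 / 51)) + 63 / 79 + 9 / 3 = 52001 / 11218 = 4.64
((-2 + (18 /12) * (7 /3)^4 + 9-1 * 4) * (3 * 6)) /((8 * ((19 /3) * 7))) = 2563 /1064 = 2.41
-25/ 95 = -5/ 19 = -0.26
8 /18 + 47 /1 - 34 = 121 /9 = 13.44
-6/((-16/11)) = 33/8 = 4.12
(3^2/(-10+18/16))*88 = -6336/71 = -89.24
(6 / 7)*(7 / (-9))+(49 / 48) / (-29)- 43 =-60833 / 1392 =-43.70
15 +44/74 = 577/37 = 15.59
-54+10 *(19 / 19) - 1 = -45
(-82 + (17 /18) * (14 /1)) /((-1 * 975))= 0.07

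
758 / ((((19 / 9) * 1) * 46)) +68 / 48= 48361 / 5244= 9.22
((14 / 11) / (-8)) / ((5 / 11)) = -7 / 20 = -0.35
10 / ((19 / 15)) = 150 / 19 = 7.89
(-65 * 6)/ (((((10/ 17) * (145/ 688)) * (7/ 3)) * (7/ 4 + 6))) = -5473728/ 31465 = -173.96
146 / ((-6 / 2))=-146 / 3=-48.67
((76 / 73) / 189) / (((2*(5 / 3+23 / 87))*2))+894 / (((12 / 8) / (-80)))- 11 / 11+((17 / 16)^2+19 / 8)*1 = -1178789075549 / 24724224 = -47677.50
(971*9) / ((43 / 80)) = 16258.60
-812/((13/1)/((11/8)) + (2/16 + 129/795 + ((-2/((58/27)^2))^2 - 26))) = 13392959851040/265060924591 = 50.53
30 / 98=15 / 49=0.31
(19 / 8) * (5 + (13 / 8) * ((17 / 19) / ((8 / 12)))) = 2183 / 128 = 17.05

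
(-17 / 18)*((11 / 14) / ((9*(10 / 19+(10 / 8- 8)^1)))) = 323 / 24381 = 0.01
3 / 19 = 0.16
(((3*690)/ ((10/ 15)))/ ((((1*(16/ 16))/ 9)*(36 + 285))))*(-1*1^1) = -9315/ 107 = -87.06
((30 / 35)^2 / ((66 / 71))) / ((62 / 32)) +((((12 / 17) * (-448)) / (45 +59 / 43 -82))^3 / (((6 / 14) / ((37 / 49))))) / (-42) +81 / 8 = -693745961553546309 / 36896360763001432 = -18.80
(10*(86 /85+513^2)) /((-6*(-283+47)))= 22369451 /12036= 1858.55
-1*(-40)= 40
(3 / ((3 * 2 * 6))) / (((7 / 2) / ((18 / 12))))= 1 / 28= 0.04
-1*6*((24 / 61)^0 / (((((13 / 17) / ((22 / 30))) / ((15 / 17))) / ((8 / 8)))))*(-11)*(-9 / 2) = -3267 / 13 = -251.31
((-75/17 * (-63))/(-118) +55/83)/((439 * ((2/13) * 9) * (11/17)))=-3663985/851314068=-0.00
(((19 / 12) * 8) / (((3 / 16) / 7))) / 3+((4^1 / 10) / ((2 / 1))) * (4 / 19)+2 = 159.67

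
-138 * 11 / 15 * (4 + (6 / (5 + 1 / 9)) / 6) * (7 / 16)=-14861 / 80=-185.76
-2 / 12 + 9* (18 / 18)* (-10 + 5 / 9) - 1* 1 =-517 / 6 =-86.17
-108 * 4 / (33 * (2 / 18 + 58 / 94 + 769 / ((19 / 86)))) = -578664 / 153892937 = -0.00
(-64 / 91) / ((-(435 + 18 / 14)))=32 / 19851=0.00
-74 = -74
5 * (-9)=-45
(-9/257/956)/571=-9/140290132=-0.00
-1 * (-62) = 62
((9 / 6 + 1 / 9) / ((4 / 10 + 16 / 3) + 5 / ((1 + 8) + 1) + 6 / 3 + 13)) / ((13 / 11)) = 1595 / 24843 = 0.06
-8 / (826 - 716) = -4 / 55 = -0.07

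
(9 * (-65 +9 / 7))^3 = -64674354744 / 343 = -188554970.10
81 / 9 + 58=67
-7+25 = 18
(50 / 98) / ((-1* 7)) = -25 / 343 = -0.07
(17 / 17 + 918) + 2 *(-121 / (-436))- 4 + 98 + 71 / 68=7520209 / 7412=1014.60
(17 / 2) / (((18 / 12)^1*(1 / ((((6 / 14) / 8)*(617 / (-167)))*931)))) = -1395037 / 1336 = -1044.19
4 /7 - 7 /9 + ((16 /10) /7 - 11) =-494 /45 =-10.98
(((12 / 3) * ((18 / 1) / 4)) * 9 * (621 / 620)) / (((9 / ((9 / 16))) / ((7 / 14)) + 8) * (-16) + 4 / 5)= -50301 / 198152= -0.25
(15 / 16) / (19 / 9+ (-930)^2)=135 / 124545904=0.00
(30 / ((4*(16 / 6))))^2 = 7.91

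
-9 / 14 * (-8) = 36 / 7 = 5.14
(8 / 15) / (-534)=-4 / 4005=-0.00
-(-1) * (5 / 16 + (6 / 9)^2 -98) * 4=-14003 / 36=-388.97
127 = 127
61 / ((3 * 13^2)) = 61 / 507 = 0.12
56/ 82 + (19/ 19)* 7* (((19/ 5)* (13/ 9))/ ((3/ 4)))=287336/ 5535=51.91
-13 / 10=-1.30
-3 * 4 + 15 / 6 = -19 / 2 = -9.50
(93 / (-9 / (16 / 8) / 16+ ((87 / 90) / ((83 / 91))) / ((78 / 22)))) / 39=3705120 / 27469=134.88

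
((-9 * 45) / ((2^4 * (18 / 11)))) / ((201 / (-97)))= 16005 / 2144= 7.47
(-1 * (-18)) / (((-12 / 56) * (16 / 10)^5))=-8.01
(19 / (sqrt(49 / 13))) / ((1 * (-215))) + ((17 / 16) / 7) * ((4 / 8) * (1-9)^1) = -17 / 28-19 * sqrt(13) / 1505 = -0.65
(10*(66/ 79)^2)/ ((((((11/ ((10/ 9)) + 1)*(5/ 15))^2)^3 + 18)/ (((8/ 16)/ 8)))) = 180427500000/ 958970563068971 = 0.00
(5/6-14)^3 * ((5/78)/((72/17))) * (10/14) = -24.68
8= 8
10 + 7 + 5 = 22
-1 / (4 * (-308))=1 / 1232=0.00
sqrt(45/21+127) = 2 * sqrt(1582)/7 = 11.36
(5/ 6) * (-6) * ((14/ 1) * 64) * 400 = -1792000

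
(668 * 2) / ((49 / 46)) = 61456 / 49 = 1254.20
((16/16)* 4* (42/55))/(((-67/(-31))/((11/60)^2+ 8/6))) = 1067857/552750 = 1.93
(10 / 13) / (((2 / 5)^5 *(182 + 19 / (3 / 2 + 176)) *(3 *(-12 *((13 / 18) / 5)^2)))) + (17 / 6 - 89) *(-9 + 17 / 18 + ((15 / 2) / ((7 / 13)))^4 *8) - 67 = -3822136136946609318329 / 147319778616192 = -25944487.38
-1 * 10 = -10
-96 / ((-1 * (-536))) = -12 / 67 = -0.18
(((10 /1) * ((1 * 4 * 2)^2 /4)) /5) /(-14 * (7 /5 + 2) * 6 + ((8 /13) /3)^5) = -3608967960 /32209998083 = -0.11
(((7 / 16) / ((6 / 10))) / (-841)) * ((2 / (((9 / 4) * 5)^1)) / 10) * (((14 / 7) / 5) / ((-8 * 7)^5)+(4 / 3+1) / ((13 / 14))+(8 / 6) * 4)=-140436602867 / 1161221883494400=-0.00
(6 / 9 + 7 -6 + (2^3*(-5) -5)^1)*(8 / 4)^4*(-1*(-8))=-16640 / 3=-5546.67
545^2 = 297025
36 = 36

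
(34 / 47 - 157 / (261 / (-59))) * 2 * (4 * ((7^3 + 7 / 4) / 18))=612600065 / 110403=5548.76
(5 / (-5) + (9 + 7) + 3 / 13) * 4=792 / 13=60.92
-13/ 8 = -1.62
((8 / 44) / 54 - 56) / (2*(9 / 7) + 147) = -116417 / 310959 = -0.37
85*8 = 680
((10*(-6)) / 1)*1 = -60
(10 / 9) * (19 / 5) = 38 / 9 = 4.22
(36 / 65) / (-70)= -18 / 2275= -0.01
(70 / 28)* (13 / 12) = 65 / 24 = 2.71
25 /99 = 0.25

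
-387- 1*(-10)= -377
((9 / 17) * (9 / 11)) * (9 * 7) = 5103 / 187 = 27.29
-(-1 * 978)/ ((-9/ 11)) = -3586/ 3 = -1195.33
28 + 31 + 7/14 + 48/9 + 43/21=2809/42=66.88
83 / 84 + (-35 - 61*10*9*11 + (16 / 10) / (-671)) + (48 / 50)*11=-85128598439 / 1409100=-60413.45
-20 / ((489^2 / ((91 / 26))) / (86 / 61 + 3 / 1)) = -0.00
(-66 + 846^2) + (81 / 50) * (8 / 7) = 125239074 / 175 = 715651.85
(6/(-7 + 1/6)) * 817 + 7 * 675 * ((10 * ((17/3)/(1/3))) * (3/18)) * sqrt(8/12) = -29412/41 + 44625 * sqrt(6) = 108591.11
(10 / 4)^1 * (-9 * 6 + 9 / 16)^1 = -133.59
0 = 0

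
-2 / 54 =-0.04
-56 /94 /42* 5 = -10 /141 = -0.07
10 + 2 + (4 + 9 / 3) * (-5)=-23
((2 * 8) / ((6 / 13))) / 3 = 104 / 9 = 11.56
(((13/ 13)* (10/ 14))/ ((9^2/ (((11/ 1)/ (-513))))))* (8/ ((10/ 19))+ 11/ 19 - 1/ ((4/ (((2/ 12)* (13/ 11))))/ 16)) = -46997/ 16579647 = -0.00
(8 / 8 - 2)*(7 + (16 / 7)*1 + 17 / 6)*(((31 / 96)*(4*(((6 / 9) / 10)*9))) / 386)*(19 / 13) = -299801 / 8430240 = -0.04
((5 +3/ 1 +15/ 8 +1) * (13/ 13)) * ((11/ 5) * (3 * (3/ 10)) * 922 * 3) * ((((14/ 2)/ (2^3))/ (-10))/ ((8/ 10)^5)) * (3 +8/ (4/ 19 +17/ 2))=-2703676038525/ 43384832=-62318.46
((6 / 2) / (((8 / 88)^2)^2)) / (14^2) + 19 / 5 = 223339 / 980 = 227.90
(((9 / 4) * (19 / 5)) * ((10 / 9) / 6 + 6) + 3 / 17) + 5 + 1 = 60241 / 1020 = 59.06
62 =62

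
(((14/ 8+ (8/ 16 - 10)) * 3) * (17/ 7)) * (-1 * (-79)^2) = 9867021/ 28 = 352393.61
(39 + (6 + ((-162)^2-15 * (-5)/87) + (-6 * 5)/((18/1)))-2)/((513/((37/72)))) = 84615263/3213432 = 26.33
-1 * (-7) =7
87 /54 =1.61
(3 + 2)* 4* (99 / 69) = 660 / 23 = 28.70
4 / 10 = 2 / 5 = 0.40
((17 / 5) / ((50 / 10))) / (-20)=-17 / 500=-0.03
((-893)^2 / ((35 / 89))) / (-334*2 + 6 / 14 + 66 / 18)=-212918883 / 69710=-3054.35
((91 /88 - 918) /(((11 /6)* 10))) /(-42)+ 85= 5840293 /67760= 86.19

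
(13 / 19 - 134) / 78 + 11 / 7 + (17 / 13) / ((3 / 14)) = 61879 / 10374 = 5.96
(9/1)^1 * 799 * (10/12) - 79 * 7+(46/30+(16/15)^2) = 2448977/450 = 5442.17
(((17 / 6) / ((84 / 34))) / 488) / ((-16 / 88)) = -3179 / 245952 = -0.01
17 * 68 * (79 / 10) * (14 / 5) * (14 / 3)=8949752 / 75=119330.03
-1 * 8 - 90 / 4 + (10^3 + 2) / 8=379 / 4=94.75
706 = 706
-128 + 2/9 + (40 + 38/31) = -24148/279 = -86.55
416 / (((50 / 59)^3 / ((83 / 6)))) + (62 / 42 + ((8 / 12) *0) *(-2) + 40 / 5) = 1035188183 / 109375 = 9464.58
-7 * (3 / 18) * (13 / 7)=-13 / 6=-2.17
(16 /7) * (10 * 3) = 480 /7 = 68.57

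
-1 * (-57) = 57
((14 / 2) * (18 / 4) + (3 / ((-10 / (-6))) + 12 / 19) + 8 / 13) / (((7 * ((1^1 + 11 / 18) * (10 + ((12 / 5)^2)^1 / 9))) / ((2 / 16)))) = 3839895 / 106700048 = 0.04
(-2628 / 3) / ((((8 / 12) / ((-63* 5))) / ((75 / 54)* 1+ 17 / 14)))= 1077480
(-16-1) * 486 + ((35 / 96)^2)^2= -701728627247 / 84934656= -8261.98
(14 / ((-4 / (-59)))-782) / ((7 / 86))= -49493 / 7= -7070.43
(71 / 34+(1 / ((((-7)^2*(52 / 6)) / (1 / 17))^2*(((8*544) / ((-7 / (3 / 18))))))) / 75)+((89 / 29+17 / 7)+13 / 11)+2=12521223538384329 / 1162862167667200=10.77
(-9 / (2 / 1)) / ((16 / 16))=-4.50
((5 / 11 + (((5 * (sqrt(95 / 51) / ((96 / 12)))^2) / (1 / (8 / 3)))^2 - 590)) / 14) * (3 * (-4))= 9713189485 / 19226592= 505.20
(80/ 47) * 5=400/ 47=8.51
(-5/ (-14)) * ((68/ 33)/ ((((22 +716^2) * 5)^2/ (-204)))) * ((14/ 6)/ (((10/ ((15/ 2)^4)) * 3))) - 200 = -2312980838884225/ 11564904194096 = -200.00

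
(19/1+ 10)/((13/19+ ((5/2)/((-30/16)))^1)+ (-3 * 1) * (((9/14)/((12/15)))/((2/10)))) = -92568/40547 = -2.28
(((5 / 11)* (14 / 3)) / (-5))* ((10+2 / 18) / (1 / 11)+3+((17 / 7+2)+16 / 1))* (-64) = 1085824 / 297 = 3655.97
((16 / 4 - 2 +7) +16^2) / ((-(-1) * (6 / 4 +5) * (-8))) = -5.10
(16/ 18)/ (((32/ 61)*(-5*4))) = -61/ 720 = -0.08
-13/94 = -0.14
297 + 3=300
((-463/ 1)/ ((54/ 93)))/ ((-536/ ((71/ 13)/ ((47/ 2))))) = 0.35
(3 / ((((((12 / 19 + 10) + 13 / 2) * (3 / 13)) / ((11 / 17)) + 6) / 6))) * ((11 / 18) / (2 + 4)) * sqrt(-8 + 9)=29887 / 197415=0.15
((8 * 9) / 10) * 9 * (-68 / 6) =-3672 / 5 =-734.40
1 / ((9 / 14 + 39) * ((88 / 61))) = 427 / 24420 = 0.02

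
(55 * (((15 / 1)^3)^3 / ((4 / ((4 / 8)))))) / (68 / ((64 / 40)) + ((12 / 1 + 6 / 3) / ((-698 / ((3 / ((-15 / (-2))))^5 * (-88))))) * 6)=2306000885009765625 / 371758676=6202951091.34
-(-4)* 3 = 12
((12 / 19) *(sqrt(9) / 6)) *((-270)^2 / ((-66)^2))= 12150 / 2299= 5.28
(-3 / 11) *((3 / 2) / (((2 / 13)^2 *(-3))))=507 / 88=5.76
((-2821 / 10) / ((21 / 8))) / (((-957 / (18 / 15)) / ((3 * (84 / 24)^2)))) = 39494 / 7975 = 4.95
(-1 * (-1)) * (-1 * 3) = -3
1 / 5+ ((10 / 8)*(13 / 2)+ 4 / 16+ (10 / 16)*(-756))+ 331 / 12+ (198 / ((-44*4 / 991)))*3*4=-1657781 / 120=-13814.84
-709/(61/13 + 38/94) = -433199/3114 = -139.11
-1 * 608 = -608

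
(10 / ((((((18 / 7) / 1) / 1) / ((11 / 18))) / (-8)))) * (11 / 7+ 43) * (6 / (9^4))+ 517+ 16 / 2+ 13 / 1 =31722602 / 59049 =537.23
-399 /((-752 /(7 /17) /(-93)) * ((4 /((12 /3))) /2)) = -259749 /6392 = -40.64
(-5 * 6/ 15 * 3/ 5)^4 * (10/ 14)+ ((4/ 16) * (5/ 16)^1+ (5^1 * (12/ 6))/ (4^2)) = 122319/ 56000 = 2.18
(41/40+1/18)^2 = 1.17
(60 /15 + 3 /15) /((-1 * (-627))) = 7 /1045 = 0.01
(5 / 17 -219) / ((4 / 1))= -1859 / 34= -54.68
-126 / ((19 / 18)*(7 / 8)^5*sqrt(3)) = -134.37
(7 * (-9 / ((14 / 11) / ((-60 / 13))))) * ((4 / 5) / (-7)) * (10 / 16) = -1485 / 91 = -16.32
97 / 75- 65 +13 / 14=-65917 / 1050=-62.78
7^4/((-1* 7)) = -343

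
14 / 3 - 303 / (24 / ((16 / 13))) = -424 / 39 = -10.87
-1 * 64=-64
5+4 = 9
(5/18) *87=24.17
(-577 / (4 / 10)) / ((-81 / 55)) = 158675 / 162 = 979.48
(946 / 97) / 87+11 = 93775 / 8439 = 11.11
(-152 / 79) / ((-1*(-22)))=-76 / 869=-0.09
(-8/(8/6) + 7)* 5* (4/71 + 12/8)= 1105/142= 7.78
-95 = -95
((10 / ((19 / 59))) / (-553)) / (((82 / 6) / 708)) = -1253160 / 430787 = -2.91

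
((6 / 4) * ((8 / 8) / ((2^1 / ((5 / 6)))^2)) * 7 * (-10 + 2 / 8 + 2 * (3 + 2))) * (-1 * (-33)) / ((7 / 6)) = 825 / 64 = 12.89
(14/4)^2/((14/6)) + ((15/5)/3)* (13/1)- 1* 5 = 53/4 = 13.25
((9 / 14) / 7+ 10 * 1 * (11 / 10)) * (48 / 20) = 6522 / 245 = 26.62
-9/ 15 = -3/ 5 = -0.60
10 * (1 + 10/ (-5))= -10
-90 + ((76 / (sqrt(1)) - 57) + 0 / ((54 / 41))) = -71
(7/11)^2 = 49/121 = 0.40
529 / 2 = 264.50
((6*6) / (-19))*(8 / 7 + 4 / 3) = -624 / 133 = -4.69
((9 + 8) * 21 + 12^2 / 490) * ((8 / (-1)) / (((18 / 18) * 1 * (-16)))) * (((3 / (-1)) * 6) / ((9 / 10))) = -175074 / 49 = -3572.94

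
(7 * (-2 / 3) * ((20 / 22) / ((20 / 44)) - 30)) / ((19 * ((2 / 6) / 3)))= 1176 / 19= 61.89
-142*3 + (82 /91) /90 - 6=-1768999 /4095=-431.99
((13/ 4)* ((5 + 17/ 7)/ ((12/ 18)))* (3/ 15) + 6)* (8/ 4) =927/ 35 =26.49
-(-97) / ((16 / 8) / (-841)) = -40788.50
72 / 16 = 9 / 2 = 4.50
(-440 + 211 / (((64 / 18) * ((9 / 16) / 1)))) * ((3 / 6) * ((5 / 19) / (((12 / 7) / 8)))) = -7805 / 38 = -205.39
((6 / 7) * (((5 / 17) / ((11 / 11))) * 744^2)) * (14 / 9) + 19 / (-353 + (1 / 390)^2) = 198133730093460 / 912752083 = 217072.89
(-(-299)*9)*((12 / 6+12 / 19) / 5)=1416.32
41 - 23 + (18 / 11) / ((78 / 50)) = 2724 / 143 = 19.05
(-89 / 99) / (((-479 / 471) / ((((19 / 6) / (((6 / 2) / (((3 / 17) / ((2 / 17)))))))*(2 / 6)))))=265487 / 569052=0.47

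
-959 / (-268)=959 / 268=3.58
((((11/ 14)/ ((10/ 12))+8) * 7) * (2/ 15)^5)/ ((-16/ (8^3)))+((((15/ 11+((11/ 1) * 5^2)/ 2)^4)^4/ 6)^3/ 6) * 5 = 44714624172015569726016811978433747384865929990194408230350263143839937986708844415539245555199542790865544836221519735762896349654202434726885553128078522886592936195145863/ 1658956359922846492346918158479170433824814980134548538737045798912000000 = 26953466198529251358150330000000000000000000000000000000000000000000000000000000000000000000000000000.00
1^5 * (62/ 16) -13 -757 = -766.12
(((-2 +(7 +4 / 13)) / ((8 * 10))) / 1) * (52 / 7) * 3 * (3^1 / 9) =69 / 140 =0.49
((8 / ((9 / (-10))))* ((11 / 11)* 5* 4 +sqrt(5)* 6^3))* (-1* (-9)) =-17280* sqrt(5) -1600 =-40239.25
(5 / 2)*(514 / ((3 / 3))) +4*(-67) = 1017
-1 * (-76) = 76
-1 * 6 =-6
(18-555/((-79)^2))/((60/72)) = 21.49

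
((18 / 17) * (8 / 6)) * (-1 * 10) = -240 / 17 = -14.12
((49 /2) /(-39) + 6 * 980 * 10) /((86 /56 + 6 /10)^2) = 44946239800 /3486639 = 12890.99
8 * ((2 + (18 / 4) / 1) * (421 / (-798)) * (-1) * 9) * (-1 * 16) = -525408 / 133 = -3950.44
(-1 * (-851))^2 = 724201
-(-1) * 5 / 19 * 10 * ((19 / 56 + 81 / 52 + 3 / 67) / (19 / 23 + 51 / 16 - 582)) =-217835300 / 24639690257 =-0.01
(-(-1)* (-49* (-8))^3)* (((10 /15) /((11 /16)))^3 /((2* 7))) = 140987334656 /35937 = 3923180.42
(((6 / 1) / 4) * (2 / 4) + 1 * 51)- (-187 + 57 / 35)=33197 / 140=237.12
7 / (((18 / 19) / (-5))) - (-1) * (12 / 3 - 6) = -38.94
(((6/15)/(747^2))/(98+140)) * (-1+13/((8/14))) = 29/442687140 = 0.00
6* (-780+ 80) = -4200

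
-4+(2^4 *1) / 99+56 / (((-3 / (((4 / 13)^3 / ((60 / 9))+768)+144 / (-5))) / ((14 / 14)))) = -3002045996 / 217503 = -13802.32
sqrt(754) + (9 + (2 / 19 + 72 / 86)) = 8123 / 817 + sqrt(754) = 37.40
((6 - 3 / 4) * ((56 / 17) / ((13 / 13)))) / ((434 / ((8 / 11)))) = 168 / 5797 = 0.03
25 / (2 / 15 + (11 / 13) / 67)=326625 / 1907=171.28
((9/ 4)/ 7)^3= 729/ 21952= 0.03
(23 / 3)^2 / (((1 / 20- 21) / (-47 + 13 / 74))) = 2036650 / 15503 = 131.37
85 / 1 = 85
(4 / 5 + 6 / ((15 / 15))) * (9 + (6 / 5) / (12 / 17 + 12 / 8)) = 40562 / 625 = 64.90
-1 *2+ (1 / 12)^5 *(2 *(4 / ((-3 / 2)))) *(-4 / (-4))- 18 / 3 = -373249 / 46656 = -8.00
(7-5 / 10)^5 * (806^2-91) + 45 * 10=241171526085 / 32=7536610190.16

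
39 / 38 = 1.03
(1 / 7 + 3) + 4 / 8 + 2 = 79 / 14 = 5.64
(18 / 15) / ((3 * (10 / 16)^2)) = 1.02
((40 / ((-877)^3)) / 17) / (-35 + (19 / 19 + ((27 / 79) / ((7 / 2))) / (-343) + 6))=3793580 / 30450848894246113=0.00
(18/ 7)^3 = 5832/ 343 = 17.00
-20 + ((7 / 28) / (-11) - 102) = -5369 / 44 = -122.02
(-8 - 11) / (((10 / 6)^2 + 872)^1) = -171 / 7873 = -0.02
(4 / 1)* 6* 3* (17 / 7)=1224 / 7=174.86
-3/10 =-0.30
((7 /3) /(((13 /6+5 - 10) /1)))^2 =196 /289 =0.68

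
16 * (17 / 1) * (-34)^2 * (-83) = -26097856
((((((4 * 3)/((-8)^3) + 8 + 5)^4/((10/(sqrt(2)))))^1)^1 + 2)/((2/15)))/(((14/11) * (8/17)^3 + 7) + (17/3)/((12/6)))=972774/646309 + 3702205217588727267 * sqrt(2)/1734922511319040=3019.34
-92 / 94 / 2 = -23 / 47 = -0.49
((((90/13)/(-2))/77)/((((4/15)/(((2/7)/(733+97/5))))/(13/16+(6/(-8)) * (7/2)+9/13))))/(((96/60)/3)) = 1310625/9747465728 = 0.00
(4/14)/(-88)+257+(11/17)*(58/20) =6777301/26180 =258.87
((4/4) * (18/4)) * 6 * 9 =243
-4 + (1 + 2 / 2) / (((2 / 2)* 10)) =-19 / 5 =-3.80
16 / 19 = 0.84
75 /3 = 25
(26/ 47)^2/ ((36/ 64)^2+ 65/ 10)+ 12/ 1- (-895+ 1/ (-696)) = 2433491636441/ 2682874680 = 907.05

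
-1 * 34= -34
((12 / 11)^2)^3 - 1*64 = -110393920 / 1771561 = -62.31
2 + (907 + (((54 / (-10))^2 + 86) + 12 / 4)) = 25679 / 25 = 1027.16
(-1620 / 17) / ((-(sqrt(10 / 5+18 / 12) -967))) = -3133080 / 31792907 -1620 * sqrt(14) / 31792907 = -0.10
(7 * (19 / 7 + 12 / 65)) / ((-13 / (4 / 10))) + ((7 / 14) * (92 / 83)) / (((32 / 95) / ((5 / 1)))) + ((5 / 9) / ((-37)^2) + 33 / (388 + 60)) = 14858782698943 / 1935658670400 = 7.68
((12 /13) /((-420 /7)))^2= 1 /4225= 0.00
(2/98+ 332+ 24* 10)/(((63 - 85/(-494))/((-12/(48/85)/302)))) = -588468855/923602372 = -0.64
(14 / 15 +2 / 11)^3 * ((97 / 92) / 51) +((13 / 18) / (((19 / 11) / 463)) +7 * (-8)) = 1198103167807 / 8705738250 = 137.62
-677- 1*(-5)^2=-702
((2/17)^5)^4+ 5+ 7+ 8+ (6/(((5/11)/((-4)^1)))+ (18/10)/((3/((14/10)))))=-3247320893911410445372664799/101605785166189313060040025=-31.96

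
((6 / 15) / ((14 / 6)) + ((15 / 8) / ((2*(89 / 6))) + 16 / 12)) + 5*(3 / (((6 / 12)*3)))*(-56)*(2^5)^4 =-43899263268379 / 74760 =-587202558.43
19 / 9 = 2.11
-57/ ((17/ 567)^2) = -18324873/ 289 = -63407.87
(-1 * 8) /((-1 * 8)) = 1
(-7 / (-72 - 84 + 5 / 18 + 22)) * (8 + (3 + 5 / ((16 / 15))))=15813 / 19256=0.82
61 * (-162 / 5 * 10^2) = -197640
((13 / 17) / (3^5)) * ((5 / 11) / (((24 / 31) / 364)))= 183365 / 272646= 0.67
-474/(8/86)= -10191/2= -5095.50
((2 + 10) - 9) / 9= 1 / 3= 0.33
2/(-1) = -2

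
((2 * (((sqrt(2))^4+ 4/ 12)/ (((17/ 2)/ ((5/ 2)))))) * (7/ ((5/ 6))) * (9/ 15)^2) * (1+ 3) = 13104/ 425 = 30.83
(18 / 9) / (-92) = -1 / 46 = -0.02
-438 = -438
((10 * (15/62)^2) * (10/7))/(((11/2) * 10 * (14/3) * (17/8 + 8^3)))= 1500/236716403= 0.00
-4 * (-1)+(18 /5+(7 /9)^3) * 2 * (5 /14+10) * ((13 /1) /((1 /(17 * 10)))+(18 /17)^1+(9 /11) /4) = 711697567001 /3817044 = 186452.54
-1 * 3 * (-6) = 18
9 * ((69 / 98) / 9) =69 / 98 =0.70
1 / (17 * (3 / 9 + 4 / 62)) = 93 / 629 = 0.15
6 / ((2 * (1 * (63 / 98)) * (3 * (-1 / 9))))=-14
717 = 717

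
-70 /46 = -35 /23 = -1.52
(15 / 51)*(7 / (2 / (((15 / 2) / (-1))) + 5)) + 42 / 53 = 78519 / 63971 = 1.23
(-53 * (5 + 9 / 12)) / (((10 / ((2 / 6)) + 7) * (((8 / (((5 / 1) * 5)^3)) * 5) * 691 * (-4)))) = 3809375 / 3272576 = 1.16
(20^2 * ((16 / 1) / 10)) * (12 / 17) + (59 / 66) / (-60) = 30411797 / 67320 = 451.75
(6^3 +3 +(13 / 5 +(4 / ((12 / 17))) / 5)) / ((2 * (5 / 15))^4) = 90207 / 80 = 1127.59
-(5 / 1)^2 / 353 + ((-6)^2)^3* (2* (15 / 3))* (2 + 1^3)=1399679.93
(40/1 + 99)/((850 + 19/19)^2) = 139/724201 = 0.00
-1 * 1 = -1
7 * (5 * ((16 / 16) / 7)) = 5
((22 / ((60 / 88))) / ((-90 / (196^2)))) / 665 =-1328096 / 64125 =-20.71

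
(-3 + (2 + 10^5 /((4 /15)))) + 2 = 375001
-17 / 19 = -0.89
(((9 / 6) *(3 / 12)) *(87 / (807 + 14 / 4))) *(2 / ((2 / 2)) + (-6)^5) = -1014507 / 3242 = -312.93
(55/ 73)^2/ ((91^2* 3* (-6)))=-3025/ 794330082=-0.00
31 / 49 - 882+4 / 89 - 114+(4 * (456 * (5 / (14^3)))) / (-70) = -212699595 / 213689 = -995.37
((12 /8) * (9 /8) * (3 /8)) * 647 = 52407 /128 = 409.43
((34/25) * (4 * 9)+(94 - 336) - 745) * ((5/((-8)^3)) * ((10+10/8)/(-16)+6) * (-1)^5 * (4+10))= -55649223/81920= -679.31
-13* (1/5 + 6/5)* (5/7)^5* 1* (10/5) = -16250/2401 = -6.77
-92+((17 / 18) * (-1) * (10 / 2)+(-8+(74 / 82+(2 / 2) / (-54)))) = -114949 / 1107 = -103.84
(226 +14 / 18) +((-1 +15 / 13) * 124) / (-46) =609143 / 2691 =226.36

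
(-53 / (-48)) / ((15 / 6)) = 53 / 120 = 0.44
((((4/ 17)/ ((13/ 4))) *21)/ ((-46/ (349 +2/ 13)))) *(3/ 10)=-67284/ 19435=-3.46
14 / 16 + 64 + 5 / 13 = 6787 / 104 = 65.26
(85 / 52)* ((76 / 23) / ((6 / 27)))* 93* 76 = 51366690 / 299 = 171794.95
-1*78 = -78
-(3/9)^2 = -1/9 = -0.11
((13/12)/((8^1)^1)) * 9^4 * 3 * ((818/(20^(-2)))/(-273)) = -22362075/7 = -3194582.14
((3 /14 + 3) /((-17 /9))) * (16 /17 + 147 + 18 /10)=-515484 /2023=-254.81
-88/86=-44/43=-1.02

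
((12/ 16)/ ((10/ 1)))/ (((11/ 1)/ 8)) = 3/ 55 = 0.05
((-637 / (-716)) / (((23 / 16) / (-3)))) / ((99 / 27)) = -22932 / 45287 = -0.51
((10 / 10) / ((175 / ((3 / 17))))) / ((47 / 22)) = 0.00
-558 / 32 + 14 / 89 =-24607 / 1424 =-17.28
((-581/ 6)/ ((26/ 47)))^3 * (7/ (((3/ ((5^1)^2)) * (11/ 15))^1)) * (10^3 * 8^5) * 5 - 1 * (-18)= -45611041511712308254838/ 652509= -69901015176361258.24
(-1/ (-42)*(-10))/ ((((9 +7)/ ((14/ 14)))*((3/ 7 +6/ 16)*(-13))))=1/ 702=0.00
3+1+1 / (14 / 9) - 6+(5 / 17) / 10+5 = 437 / 119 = 3.67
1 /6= 0.17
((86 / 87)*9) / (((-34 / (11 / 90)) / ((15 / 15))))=-0.03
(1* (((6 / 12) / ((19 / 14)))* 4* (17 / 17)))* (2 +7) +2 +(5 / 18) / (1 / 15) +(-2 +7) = 2785 / 114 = 24.43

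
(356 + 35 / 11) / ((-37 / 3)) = -11853 / 407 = -29.12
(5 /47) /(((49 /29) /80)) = 11600 /2303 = 5.04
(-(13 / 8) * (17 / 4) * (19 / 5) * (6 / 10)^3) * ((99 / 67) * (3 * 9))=-303046029 / 1340000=-226.15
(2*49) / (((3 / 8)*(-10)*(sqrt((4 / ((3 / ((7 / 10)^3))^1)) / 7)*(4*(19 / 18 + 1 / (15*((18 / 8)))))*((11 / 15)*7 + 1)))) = -4725*sqrt(30) / 6739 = -3.84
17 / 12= 1.42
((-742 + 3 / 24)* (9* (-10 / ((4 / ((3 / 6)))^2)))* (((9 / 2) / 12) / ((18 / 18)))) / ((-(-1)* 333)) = 89025 / 75776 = 1.17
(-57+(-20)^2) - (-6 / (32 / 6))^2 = 21871 / 64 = 341.73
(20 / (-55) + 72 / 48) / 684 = 25 / 15048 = 0.00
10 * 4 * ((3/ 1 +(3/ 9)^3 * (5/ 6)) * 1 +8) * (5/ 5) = 441.23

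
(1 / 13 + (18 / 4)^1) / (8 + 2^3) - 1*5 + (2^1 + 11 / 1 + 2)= 4279 / 416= 10.29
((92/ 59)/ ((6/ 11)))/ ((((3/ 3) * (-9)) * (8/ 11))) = -2783/ 6372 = -0.44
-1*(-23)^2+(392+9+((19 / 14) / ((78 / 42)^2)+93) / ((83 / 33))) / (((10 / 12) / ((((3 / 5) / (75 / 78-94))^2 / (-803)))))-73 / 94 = -529.78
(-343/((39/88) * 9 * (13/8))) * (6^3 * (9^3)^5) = -397735547593272666624/169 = -2353464778658418145.70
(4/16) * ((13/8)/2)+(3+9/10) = 1313/320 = 4.10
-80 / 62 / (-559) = 40 / 17329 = 0.00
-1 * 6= -6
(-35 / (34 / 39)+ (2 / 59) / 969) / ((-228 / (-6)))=-4590491 / 4344996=-1.06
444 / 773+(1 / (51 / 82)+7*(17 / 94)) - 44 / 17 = 3186773 / 3705762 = 0.86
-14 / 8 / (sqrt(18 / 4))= -7 * sqrt(2) / 12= -0.82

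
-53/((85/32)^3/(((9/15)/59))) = -0.03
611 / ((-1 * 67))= -611 / 67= -9.12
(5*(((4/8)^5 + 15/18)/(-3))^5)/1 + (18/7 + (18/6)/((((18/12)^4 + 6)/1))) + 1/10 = 11999037043989377/4091499427921920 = 2.93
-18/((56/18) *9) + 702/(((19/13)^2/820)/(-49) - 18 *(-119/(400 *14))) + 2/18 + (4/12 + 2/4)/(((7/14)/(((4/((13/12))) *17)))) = 165017931980477/85076889534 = 1939.63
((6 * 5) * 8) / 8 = 30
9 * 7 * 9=567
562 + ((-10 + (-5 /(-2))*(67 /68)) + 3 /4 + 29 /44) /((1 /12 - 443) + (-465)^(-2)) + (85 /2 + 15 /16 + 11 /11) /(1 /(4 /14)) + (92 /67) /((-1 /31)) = 143027907930422423 /268777154380504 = 532.14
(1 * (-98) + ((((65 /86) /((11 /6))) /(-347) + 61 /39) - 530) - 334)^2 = 37796212974625950784 /40974196429881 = 922439.40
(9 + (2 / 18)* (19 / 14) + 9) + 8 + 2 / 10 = 16601 / 630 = 26.35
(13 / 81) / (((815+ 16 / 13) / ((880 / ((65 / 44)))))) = 100672 / 859491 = 0.12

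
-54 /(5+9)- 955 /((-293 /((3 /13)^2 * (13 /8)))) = -762579 /213304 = -3.58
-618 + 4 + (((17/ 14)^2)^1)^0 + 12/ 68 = -10418/ 17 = -612.82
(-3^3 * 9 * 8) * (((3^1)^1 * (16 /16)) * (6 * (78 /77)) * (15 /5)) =-8188128 /77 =-106339.32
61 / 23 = 2.65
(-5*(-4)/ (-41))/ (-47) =20/ 1927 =0.01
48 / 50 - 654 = -16326 / 25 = -653.04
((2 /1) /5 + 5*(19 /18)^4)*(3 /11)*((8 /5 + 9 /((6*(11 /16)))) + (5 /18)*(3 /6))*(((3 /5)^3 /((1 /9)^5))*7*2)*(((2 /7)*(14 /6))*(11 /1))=5088240130239 /550000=9251345.69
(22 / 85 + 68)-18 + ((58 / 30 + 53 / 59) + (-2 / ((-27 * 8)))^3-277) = -1414538577961 / 6317455680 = -223.91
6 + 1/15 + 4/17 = 1607/255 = 6.30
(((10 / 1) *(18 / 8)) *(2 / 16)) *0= 0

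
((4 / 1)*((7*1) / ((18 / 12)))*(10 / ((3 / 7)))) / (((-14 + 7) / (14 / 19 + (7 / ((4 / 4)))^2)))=-58800 / 19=-3094.74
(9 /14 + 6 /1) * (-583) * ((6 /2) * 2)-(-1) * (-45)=-23281.71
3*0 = 0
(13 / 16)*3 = 39 / 16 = 2.44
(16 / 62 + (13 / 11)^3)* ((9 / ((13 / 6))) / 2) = 2126385 / 536393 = 3.96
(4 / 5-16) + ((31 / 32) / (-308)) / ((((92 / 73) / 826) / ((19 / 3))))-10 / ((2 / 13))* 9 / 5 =-141119059 / 971520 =-145.26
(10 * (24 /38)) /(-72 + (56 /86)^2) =-27735 /314317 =-0.09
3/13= 0.23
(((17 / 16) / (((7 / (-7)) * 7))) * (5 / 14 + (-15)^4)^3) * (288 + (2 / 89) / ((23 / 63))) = -1784475024449563682047125 / 314550208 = -5673100761229074.38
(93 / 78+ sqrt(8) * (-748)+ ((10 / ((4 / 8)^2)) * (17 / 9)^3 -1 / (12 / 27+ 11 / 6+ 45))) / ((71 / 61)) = 266392617917 / 1145219634 -91256 * sqrt(2) / 71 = -1585.07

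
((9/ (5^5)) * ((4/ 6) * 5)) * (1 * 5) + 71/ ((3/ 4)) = 35518/ 375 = 94.71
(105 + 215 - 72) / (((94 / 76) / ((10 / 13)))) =94240 / 611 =154.24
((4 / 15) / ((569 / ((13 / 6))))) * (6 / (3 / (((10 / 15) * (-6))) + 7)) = 208 / 213375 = 0.00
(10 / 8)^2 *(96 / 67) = 150 / 67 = 2.24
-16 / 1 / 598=-8 / 299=-0.03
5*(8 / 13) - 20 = -16.92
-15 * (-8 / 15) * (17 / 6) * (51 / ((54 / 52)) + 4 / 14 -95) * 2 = -390728 / 189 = -2067.34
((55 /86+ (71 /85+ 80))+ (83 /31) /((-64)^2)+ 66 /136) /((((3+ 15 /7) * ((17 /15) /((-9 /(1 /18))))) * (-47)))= 7189139205297 /148325490688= 48.47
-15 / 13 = -1.15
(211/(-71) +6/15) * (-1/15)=913/5325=0.17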